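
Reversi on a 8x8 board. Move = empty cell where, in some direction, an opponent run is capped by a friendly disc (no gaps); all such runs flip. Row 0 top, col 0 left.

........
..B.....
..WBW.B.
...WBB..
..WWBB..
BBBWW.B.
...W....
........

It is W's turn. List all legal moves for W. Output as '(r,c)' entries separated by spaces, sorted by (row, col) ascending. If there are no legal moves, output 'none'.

Answer: (0,2) (1,3) (1,7) (2,5) (3,6) (4,1) (4,6) (5,5) (6,0) (6,1) (6,2)

Derivation:
(0,1): no bracket -> illegal
(0,2): flips 1 -> legal
(0,3): no bracket -> illegal
(1,1): no bracket -> illegal
(1,3): flips 1 -> legal
(1,4): no bracket -> illegal
(1,5): no bracket -> illegal
(1,6): no bracket -> illegal
(1,7): flips 3 -> legal
(2,1): no bracket -> illegal
(2,5): flips 1 -> legal
(2,7): no bracket -> illegal
(3,2): no bracket -> illegal
(3,6): flips 3 -> legal
(3,7): no bracket -> illegal
(4,0): no bracket -> illegal
(4,1): flips 1 -> legal
(4,6): flips 3 -> legal
(4,7): no bracket -> illegal
(5,5): flips 1 -> legal
(5,7): no bracket -> illegal
(6,0): flips 1 -> legal
(6,1): flips 1 -> legal
(6,2): flips 1 -> legal
(6,5): no bracket -> illegal
(6,6): no bracket -> illegal
(6,7): no bracket -> illegal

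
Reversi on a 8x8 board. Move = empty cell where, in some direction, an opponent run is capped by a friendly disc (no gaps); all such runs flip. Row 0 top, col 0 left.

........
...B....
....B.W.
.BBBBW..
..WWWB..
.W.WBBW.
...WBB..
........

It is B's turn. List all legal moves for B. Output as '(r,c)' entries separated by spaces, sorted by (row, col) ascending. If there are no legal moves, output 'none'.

Answer: (2,5) (3,6) (4,1) (4,6) (4,7) (5,2) (5,7) (6,0) (6,2) (6,7) (7,2) (7,3)

Derivation:
(1,5): no bracket -> illegal
(1,6): no bracket -> illegal
(1,7): no bracket -> illegal
(2,5): flips 1 -> legal
(2,7): no bracket -> illegal
(3,6): flips 1 -> legal
(3,7): no bracket -> illegal
(4,0): no bracket -> illegal
(4,1): flips 3 -> legal
(4,6): flips 1 -> legal
(4,7): flips 1 -> legal
(5,0): no bracket -> illegal
(5,2): flips 3 -> legal
(5,7): flips 1 -> legal
(6,0): flips 2 -> legal
(6,1): no bracket -> illegal
(6,2): flips 1 -> legal
(6,6): no bracket -> illegal
(6,7): flips 1 -> legal
(7,2): flips 1 -> legal
(7,3): flips 3 -> legal
(7,4): no bracket -> illegal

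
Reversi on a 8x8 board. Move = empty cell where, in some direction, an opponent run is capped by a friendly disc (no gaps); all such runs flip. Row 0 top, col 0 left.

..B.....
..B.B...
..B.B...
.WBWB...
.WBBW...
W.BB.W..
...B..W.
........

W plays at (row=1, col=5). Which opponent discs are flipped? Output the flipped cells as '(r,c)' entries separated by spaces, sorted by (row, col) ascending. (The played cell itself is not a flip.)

Answer: (2,4)

Derivation:
Dir NW: first cell '.' (not opp) -> no flip
Dir N: first cell '.' (not opp) -> no flip
Dir NE: first cell '.' (not opp) -> no flip
Dir W: opp run (1,4), next='.' -> no flip
Dir E: first cell '.' (not opp) -> no flip
Dir SW: opp run (2,4) capped by W -> flip
Dir S: first cell '.' (not opp) -> no flip
Dir SE: first cell '.' (not opp) -> no flip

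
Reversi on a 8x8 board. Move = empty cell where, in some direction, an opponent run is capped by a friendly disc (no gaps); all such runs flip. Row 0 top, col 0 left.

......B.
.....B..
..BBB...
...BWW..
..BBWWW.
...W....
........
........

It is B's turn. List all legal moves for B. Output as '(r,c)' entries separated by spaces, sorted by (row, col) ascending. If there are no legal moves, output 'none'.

Answer: (2,5) (3,6) (4,7) (5,4) (5,5) (5,6) (5,7) (6,3) (6,4)

Derivation:
(2,5): flips 1 -> legal
(2,6): no bracket -> illegal
(3,6): flips 2 -> legal
(3,7): no bracket -> illegal
(4,7): flips 3 -> legal
(5,2): no bracket -> illegal
(5,4): flips 2 -> legal
(5,5): flips 1 -> legal
(5,6): flips 2 -> legal
(5,7): flips 2 -> legal
(6,2): no bracket -> illegal
(6,3): flips 1 -> legal
(6,4): flips 1 -> legal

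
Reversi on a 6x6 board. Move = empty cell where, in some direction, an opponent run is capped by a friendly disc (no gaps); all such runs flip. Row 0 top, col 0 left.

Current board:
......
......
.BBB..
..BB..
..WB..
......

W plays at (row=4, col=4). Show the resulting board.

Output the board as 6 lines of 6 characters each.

Place W at (4,4); scan 8 dirs for brackets.
Dir NW: opp run (3,3) (2,2), next='.' -> no flip
Dir N: first cell '.' (not opp) -> no flip
Dir NE: first cell '.' (not opp) -> no flip
Dir W: opp run (4,3) capped by W -> flip
Dir E: first cell '.' (not opp) -> no flip
Dir SW: first cell '.' (not opp) -> no flip
Dir S: first cell '.' (not opp) -> no flip
Dir SE: first cell '.' (not opp) -> no flip
All flips: (4,3)

Answer: ......
......
.BBB..
..BB..
..WWW.
......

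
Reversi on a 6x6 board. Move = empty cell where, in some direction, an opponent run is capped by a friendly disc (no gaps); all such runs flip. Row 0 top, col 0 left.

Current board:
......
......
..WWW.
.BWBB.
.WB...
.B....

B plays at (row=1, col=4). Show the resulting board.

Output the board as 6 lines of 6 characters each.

Answer: ......
....B.
..WWB.
.BWBB.
.WB...
.B....

Derivation:
Place B at (1,4); scan 8 dirs for brackets.
Dir NW: first cell '.' (not opp) -> no flip
Dir N: first cell '.' (not opp) -> no flip
Dir NE: first cell '.' (not opp) -> no flip
Dir W: first cell '.' (not opp) -> no flip
Dir E: first cell '.' (not opp) -> no flip
Dir SW: opp run (2,3) (3,2) (4,1), next='.' -> no flip
Dir S: opp run (2,4) capped by B -> flip
Dir SE: first cell '.' (not opp) -> no flip
All flips: (2,4)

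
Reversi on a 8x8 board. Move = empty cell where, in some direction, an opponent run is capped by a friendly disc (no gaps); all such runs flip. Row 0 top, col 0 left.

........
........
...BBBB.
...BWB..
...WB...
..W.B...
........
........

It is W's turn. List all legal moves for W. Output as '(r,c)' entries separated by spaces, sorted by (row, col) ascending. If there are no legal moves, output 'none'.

(1,2): flips 1 -> legal
(1,3): flips 2 -> legal
(1,4): flips 1 -> legal
(1,5): no bracket -> illegal
(1,6): flips 1 -> legal
(1,7): no bracket -> illegal
(2,2): no bracket -> illegal
(2,7): no bracket -> illegal
(3,2): flips 1 -> legal
(3,6): flips 1 -> legal
(3,7): no bracket -> illegal
(4,2): no bracket -> illegal
(4,5): flips 1 -> legal
(4,6): no bracket -> illegal
(5,3): no bracket -> illegal
(5,5): no bracket -> illegal
(6,3): no bracket -> illegal
(6,4): flips 2 -> legal
(6,5): flips 1 -> legal

Answer: (1,2) (1,3) (1,4) (1,6) (3,2) (3,6) (4,5) (6,4) (6,5)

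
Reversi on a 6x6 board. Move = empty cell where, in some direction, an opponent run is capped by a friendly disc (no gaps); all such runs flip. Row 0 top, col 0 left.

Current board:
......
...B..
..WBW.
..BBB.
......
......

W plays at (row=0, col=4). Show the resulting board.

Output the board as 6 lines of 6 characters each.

Place W at (0,4); scan 8 dirs for brackets.
Dir NW: edge -> no flip
Dir N: edge -> no flip
Dir NE: edge -> no flip
Dir W: first cell '.' (not opp) -> no flip
Dir E: first cell '.' (not opp) -> no flip
Dir SW: opp run (1,3) capped by W -> flip
Dir S: first cell '.' (not opp) -> no flip
Dir SE: first cell '.' (not opp) -> no flip
All flips: (1,3)

Answer: ....W.
...W..
..WBW.
..BBB.
......
......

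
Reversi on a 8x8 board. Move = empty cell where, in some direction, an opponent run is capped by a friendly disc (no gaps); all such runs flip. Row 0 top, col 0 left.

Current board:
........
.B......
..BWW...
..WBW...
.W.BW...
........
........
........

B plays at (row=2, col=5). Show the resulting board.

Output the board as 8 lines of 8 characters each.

Place B at (2,5); scan 8 dirs for brackets.
Dir NW: first cell '.' (not opp) -> no flip
Dir N: first cell '.' (not opp) -> no flip
Dir NE: first cell '.' (not opp) -> no flip
Dir W: opp run (2,4) (2,3) capped by B -> flip
Dir E: first cell '.' (not opp) -> no flip
Dir SW: opp run (3,4) capped by B -> flip
Dir S: first cell '.' (not opp) -> no flip
Dir SE: first cell '.' (not opp) -> no flip
All flips: (2,3) (2,4) (3,4)

Answer: ........
.B......
..BBBB..
..WBB...
.W.BW...
........
........
........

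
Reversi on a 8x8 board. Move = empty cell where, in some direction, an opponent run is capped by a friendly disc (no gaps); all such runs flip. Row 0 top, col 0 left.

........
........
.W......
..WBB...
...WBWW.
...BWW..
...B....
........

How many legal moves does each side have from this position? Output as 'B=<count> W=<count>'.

Answer: B=8 W=8

Derivation:
-- B to move --
(1,0): no bracket -> illegal
(1,1): no bracket -> illegal
(1,2): no bracket -> illegal
(2,0): no bracket -> illegal
(2,2): no bracket -> illegal
(2,3): no bracket -> illegal
(3,0): no bracket -> illegal
(3,1): flips 1 -> legal
(3,5): no bracket -> illegal
(3,6): flips 2 -> legal
(3,7): no bracket -> illegal
(4,1): no bracket -> illegal
(4,2): flips 1 -> legal
(4,7): flips 2 -> legal
(5,2): flips 1 -> legal
(5,6): flips 3 -> legal
(5,7): no bracket -> illegal
(6,4): flips 1 -> legal
(6,5): no bracket -> illegal
(6,6): flips 1 -> legal
B mobility = 8
-- W to move --
(2,2): flips 2 -> legal
(2,3): flips 2 -> legal
(2,4): flips 2 -> legal
(2,5): flips 1 -> legal
(3,5): flips 2 -> legal
(4,2): no bracket -> illegal
(5,2): flips 1 -> legal
(6,2): no bracket -> illegal
(6,4): no bracket -> illegal
(7,2): flips 1 -> legal
(7,3): flips 2 -> legal
(7,4): no bracket -> illegal
W mobility = 8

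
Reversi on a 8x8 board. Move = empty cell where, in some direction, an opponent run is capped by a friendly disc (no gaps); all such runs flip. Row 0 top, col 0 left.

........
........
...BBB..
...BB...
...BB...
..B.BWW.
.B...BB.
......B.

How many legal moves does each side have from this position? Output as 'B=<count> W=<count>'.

Answer: B=4 W=5

Derivation:
-- B to move --
(4,5): flips 1 -> legal
(4,6): flips 1 -> legal
(4,7): flips 1 -> legal
(5,7): flips 2 -> legal
(6,4): no bracket -> illegal
(6,7): no bracket -> illegal
B mobility = 4
-- W to move --
(1,2): no bracket -> illegal
(1,3): no bracket -> illegal
(1,4): no bracket -> illegal
(1,5): no bracket -> illegal
(1,6): no bracket -> illegal
(2,2): flips 2 -> legal
(2,6): no bracket -> illegal
(3,2): no bracket -> illegal
(3,5): no bracket -> illegal
(3,6): no bracket -> illegal
(4,1): no bracket -> illegal
(4,2): no bracket -> illegal
(4,5): no bracket -> illegal
(5,0): no bracket -> illegal
(5,1): no bracket -> illegal
(5,3): flips 1 -> legal
(5,7): no bracket -> illegal
(6,0): no bracket -> illegal
(6,2): no bracket -> illegal
(6,3): no bracket -> illegal
(6,4): no bracket -> illegal
(6,7): no bracket -> illegal
(7,0): no bracket -> illegal
(7,1): no bracket -> illegal
(7,2): no bracket -> illegal
(7,4): flips 1 -> legal
(7,5): flips 1 -> legal
(7,7): flips 1 -> legal
W mobility = 5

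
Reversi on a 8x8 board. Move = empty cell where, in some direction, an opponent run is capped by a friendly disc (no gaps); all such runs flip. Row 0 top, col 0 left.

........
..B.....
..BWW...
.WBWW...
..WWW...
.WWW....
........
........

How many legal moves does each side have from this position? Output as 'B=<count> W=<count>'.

-- B to move --
(1,3): no bracket -> illegal
(1,4): flips 1 -> legal
(1,5): no bracket -> illegal
(2,0): no bracket -> illegal
(2,1): no bracket -> illegal
(2,5): flips 2 -> legal
(3,0): flips 1 -> legal
(3,5): flips 2 -> legal
(4,0): flips 1 -> legal
(4,1): no bracket -> illegal
(4,5): flips 2 -> legal
(5,0): no bracket -> illegal
(5,4): flips 1 -> legal
(5,5): flips 2 -> legal
(6,0): no bracket -> illegal
(6,1): no bracket -> illegal
(6,2): flips 2 -> legal
(6,3): no bracket -> illegal
(6,4): no bracket -> illegal
B mobility = 9
-- W to move --
(0,1): flips 1 -> legal
(0,2): flips 3 -> legal
(0,3): no bracket -> illegal
(1,1): flips 1 -> legal
(1,3): flips 1 -> legal
(2,1): flips 2 -> legal
(4,1): flips 1 -> legal
W mobility = 6

Answer: B=9 W=6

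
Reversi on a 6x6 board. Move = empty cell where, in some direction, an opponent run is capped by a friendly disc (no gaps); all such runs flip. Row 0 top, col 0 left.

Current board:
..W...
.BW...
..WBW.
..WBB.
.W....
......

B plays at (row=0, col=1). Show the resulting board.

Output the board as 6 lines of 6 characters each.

Answer: .BW...
.BB...
..WBW.
..WBB.
.W....
......

Derivation:
Place B at (0,1); scan 8 dirs for brackets.
Dir NW: edge -> no flip
Dir N: edge -> no flip
Dir NE: edge -> no flip
Dir W: first cell '.' (not opp) -> no flip
Dir E: opp run (0,2), next='.' -> no flip
Dir SW: first cell '.' (not opp) -> no flip
Dir S: first cell 'B' (not opp) -> no flip
Dir SE: opp run (1,2) capped by B -> flip
All flips: (1,2)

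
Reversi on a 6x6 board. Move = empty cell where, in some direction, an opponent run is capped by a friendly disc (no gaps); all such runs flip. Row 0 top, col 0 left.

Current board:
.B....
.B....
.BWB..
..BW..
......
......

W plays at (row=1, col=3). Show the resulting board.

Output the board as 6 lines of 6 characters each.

Place W at (1,3); scan 8 dirs for brackets.
Dir NW: first cell '.' (not opp) -> no flip
Dir N: first cell '.' (not opp) -> no flip
Dir NE: first cell '.' (not opp) -> no flip
Dir W: first cell '.' (not opp) -> no flip
Dir E: first cell '.' (not opp) -> no flip
Dir SW: first cell 'W' (not opp) -> no flip
Dir S: opp run (2,3) capped by W -> flip
Dir SE: first cell '.' (not opp) -> no flip
All flips: (2,3)

Answer: .B....
.B.W..
.BWW..
..BW..
......
......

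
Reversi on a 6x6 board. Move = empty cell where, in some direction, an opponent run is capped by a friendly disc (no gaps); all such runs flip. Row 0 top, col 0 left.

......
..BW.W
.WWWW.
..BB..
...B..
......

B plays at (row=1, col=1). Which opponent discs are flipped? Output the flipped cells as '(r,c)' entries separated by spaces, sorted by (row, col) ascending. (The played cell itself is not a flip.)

Dir NW: first cell '.' (not opp) -> no flip
Dir N: first cell '.' (not opp) -> no flip
Dir NE: first cell '.' (not opp) -> no flip
Dir W: first cell '.' (not opp) -> no flip
Dir E: first cell 'B' (not opp) -> no flip
Dir SW: first cell '.' (not opp) -> no flip
Dir S: opp run (2,1), next='.' -> no flip
Dir SE: opp run (2,2) capped by B -> flip

Answer: (2,2)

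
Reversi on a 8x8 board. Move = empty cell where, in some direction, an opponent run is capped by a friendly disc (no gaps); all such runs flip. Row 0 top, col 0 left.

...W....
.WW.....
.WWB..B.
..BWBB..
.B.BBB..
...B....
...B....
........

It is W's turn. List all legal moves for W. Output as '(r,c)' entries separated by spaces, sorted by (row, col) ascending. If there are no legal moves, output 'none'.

Answer: (1,3) (2,4) (3,1) (3,6) (4,2) (5,4) (5,5) (5,6) (7,3)

Derivation:
(1,3): flips 1 -> legal
(1,4): no bracket -> illegal
(1,5): no bracket -> illegal
(1,6): no bracket -> illegal
(1,7): no bracket -> illegal
(2,4): flips 1 -> legal
(2,5): no bracket -> illegal
(2,7): no bracket -> illegal
(3,0): no bracket -> illegal
(3,1): flips 1 -> legal
(3,6): flips 2 -> legal
(3,7): no bracket -> illegal
(4,0): no bracket -> illegal
(4,2): flips 1 -> legal
(4,6): no bracket -> illegal
(5,0): no bracket -> illegal
(5,1): no bracket -> illegal
(5,2): no bracket -> illegal
(5,4): flips 2 -> legal
(5,5): flips 1 -> legal
(5,6): flips 3 -> legal
(6,2): no bracket -> illegal
(6,4): no bracket -> illegal
(7,2): no bracket -> illegal
(7,3): flips 3 -> legal
(7,4): no bracket -> illegal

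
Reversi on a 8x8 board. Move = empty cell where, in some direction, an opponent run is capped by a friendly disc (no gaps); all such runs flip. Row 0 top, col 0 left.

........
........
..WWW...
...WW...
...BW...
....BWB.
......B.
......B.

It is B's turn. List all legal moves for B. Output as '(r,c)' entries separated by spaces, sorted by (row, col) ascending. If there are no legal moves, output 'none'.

Answer: (1,1) (1,3) (1,4) (2,5) (4,5)

Derivation:
(1,1): flips 4 -> legal
(1,2): no bracket -> illegal
(1,3): flips 2 -> legal
(1,4): flips 3 -> legal
(1,5): no bracket -> illegal
(2,1): no bracket -> illegal
(2,5): flips 1 -> legal
(3,1): no bracket -> illegal
(3,2): no bracket -> illegal
(3,5): no bracket -> illegal
(4,2): no bracket -> illegal
(4,5): flips 1 -> legal
(4,6): no bracket -> illegal
(5,3): no bracket -> illegal
(6,4): no bracket -> illegal
(6,5): no bracket -> illegal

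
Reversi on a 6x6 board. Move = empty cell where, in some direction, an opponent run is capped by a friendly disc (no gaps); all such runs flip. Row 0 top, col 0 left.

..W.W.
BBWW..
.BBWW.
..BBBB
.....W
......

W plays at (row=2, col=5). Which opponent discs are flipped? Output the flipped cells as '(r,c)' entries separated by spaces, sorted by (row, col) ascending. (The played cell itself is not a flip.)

Answer: (3,5)

Derivation:
Dir NW: first cell '.' (not opp) -> no flip
Dir N: first cell '.' (not opp) -> no flip
Dir NE: edge -> no flip
Dir W: first cell 'W' (not opp) -> no flip
Dir E: edge -> no flip
Dir SW: opp run (3,4), next='.' -> no flip
Dir S: opp run (3,5) capped by W -> flip
Dir SE: edge -> no flip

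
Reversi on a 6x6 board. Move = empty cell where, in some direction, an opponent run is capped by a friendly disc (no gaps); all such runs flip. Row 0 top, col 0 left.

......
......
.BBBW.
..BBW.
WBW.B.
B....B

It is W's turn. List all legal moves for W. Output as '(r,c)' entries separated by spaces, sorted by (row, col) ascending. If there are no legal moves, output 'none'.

Answer: (1,2) (2,0) (3,1) (5,4)

Derivation:
(1,0): no bracket -> illegal
(1,1): no bracket -> illegal
(1,2): flips 3 -> legal
(1,3): no bracket -> illegal
(1,4): no bracket -> illegal
(2,0): flips 3 -> legal
(3,0): no bracket -> illegal
(3,1): flips 2 -> legal
(3,5): no bracket -> illegal
(4,3): no bracket -> illegal
(4,5): no bracket -> illegal
(5,1): no bracket -> illegal
(5,2): no bracket -> illegal
(5,3): no bracket -> illegal
(5,4): flips 1 -> legal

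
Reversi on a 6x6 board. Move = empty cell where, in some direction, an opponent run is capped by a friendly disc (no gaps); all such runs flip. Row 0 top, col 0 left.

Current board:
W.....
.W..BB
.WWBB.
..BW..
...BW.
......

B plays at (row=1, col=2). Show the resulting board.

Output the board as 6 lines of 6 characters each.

Place B at (1,2); scan 8 dirs for brackets.
Dir NW: first cell '.' (not opp) -> no flip
Dir N: first cell '.' (not opp) -> no flip
Dir NE: first cell '.' (not opp) -> no flip
Dir W: opp run (1,1), next='.' -> no flip
Dir E: first cell '.' (not opp) -> no flip
Dir SW: opp run (2,1), next='.' -> no flip
Dir S: opp run (2,2) capped by B -> flip
Dir SE: first cell 'B' (not opp) -> no flip
All flips: (2,2)

Answer: W.....
.WB.BB
.WBBB.
..BW..
...BW.
......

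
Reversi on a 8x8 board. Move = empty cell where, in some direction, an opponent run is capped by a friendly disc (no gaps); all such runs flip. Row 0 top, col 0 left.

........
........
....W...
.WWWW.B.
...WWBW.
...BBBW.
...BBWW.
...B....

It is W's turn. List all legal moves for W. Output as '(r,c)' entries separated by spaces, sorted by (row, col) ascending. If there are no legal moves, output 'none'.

(2,5): no bracket -> illegal
(2,6): flips 1 -> legal
(2,7): no bracket -> illegal
(3,5): flips 2 -> legal
(3,7): no bracket -> illegal
(4,2): no bracket -> illegal
(4,7): no bracket -> illegal
(5,2): flips 3 -> legal
(6,2): flips 3 -> legal
(7,2): no bracket -> illegal
(7,4): flips 2 -> legal
(7,5): no bracket -> illegal

Answer: (2,6) (3,5) (5,2) (6,2) (7,4)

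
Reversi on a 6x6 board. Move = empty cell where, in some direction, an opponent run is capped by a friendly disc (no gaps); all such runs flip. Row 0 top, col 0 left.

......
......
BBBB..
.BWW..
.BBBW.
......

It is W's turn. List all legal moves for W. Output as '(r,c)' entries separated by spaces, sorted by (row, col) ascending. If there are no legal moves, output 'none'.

(1,0): flips 1 -> legal
(1,1): flips 1 -> legal
(1,2): flips 1 -> legal
(1,3): flips 1 -> legal
(1,4): flips 1 -> legal
(2,4): no bracket -> illegal
(3,0): flips 1 -> legal
(3,4): no bracket -> illegal
(4,0): flips 3 -> legal
(5,0): flips 1 -> legal
(5,1): flips 1 -> legal
(5,2): flips 1 -> legal
(5,3): flips 1 -> legal
(5,4): flips 1 -> legal

Answer: (1,0) (1,1) (1,2) (1,3) (1,4) (3,0) (4,0) (5,0) (5,1) (5,2) (5,3) (5,4)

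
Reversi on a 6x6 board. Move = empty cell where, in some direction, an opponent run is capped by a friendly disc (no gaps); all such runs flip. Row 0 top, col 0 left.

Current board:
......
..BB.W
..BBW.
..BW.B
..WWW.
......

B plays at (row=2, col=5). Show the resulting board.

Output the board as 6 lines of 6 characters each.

Place B at (2,5); scan 8 dirs for brackets.
Dir NW: first cell '.' (not opp) -> no flip
Dir N: opp run (1,5), next='.' -> no flip
Dir NE: edge -> no flip
Dir W: opp run (2,4) capped by B -> flip
Dir E: edge -> no flip
Dir SW: first cell '.' (not opp) -> no flip
Dir S: first cell 'B' (not opp) -> no flip
Dir SE: edge -> no flip
All flips: (2,4)

Answer: ......
..BB.W
..BBBB
..BW.B
..WWW.
......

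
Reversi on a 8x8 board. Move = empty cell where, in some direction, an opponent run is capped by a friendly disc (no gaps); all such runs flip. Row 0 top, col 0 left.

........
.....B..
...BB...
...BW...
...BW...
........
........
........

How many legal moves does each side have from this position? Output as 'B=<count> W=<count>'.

Answer: B=5 W=6

Derivation:
-- B to move --
(2,5): flips 1 -> legal
(3,5): flips 1 -> legal
(4,5): flips 2 -> legal
(5,3): no bracket -> illegal
(5,4): flips 2 -> legal
(5,5): flips 1 -> legal
B mobility = 5
-- W to move --
(0,4): no bracket -> illegal
(0,5): no bracket -> illegal
(0,6): no bracket -> illegal
(1,2): flips 1 -> legal
(1,3): no bracket -> illegal
(1,4): flips 1 -> legal
(1,6): no bracket -> illegal
(2,2): flips 1 -> legal
(2,5): no bracket -> illegal
(2,6): no bracket -> illegal
(3,2): flips 1 -> legal
(3,5): no bracket -> illegal
(4,2): flips 1 -> legal
(5,2): flips 1 -> legal
(5,3): no bracket -> illegal
(5,4): no bracket -> illegal
W mobility = 6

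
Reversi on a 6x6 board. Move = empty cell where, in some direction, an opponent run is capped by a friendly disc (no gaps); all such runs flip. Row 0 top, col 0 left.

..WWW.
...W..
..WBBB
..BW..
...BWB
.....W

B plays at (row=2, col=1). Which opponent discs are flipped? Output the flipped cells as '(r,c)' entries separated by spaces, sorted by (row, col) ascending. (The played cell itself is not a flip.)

Dir NW: first cell '.' (not opp) -> no flip
Dir N: first cell '.' (not opp) -> no flip
Dir NE: first cell '.' (not opp) -> no flip
Dir W: first cell '.' (not opp) -> no flip
Dir E: opp run (2,2) capped by B -> flip
Dir SW: first cell '.' (not opp) -> no flip
Dir S: first cell '.' (not opp) -> no flip
Dir SE: first cell 'B' (not opp) -> no flip

Answer: (2,2)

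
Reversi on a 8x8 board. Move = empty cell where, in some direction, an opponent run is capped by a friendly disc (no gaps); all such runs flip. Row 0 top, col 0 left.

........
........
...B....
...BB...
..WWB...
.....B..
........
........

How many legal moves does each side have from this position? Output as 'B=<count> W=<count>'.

Answer: B=4 W=4

Derivation:
-- B to move --
(3,1): no bracket -> illegal
(3,2): no bracket -> illegal
(4,1): flips 2 -> legal
(5,1): flips 1 -> legal
(5,2): flips 1 -> legal
(5,3): flips 1 -> legal
(5,4): no bracket -> illegal
B mobility = 4
-- W to move --
(1,2): no bracket -> illegal
(1,3): flips 2 -> legal
(1,4): no bracket -> illegal
(2,2): no bracket -> illegal
(2,4): flips 1 -> legal
(2,5): flips 1 -> legal
(3,2): no bracket -> illegal
(3,5): no bracket -> illegal
(4,5): flips 1 -> legal
(4,6): no bracket -> illegal
(5,3): no bracket -> illegal
(5,4): no bracket -> illegal
(5,6): no bracket -> illegal
(6,4): no bracket -> illegal
(6,5): no bracket -> illegal
(6,6): no bracket -> illegal
W mobility = 4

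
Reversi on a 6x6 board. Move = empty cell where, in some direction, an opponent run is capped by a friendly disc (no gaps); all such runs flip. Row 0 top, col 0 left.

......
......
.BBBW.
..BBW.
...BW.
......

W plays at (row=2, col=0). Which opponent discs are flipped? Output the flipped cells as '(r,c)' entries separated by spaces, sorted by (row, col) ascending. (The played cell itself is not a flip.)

Answer: (2,1) (2,2) (2,3)

Derivation:
Dir NW: edge -> no flip
Dir N: first cell '.' (not opp) -> no flip
Dir NE: first cell '.' (not opp) -> no flip
Dir W: edge -> no flip
Dir E: opp run (2,1) (2,2) (2,3) capped by W -> flip
Dir SW: edge -> no flip
Dir S: first cell '.' (not opp) -> no flip
Dir SE: first cell '.' (not opp) -> no flip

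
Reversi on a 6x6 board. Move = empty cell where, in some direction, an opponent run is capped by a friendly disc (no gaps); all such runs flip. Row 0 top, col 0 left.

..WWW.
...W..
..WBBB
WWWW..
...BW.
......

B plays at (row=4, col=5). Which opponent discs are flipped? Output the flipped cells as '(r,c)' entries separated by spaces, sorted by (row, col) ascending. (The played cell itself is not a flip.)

Dir NW: first cell '.' (not opp) -> no flip
Dir N: first cell '.' (not opp) -> no flip
Dir NE: edge -> no flip
Dir W: opp run (4,4) capped by B -> flip
Dir E: edge -> no flip
Dir SW: first cell '.' (not opp) -> no flip
Dir S: first cell '.' (not opp) -> no flip
Dir SE: edge -> no flip

Answer: (4,4)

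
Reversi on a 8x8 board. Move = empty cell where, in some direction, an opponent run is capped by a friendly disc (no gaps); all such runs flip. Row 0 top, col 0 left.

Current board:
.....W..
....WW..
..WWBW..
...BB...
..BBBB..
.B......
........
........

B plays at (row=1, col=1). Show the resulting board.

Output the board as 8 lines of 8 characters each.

Answer: .....W..
.B..WW..
..BWBW..
...BB...
..BBBB..
.B......
........
........

Derivation:
Place B at (1,1); scan 8 dirs for brackets.
Dir NW: first cell '.' (not opp) -> no flip
Dir N: first cell '.' (not opp) -> no flip
Dir NE: first cell '.' (not opp) -> no flip
Dir W: first cell '.' (not opp) -> no flip
Dir E: first cell '.' (not opp) -> no flip
Dir SW: first cell '.' (not opp) -> no flip
Dir S: first cell '.' (not opp) -> no flip
Dir SE: opp run (2,2) capped by B -> flip
All flips: (2,2)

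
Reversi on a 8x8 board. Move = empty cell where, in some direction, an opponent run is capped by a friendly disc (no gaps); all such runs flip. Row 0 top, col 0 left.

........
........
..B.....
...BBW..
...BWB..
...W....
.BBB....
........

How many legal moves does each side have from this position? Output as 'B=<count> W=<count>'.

-- B to move --
(2,4): no bracket -> illegal
(2,5): flips 1 -> legal
(2,6): flips 3 -> legal
(3,6): flips 1 -> legal
(4,2): no bracket -> illegal
(4,6): no bracket -> illegal
(5,2): no bracket -> illegal
(5,4): flips 1 -> legal
(5,5): flips 1 -> legal
(6,4): no bracket -> illegal
B mobility = 5
-- W to move --
(1,1): flips 2 -> legal
(1,2): no bracket -> illegal
(1,3): no bracket -> illegal
(2,1): no bracket -> illegal
(2,3): flips 2 -> legal
(2,4): flips 1 -> legal
(2,5): no bracket -> illegal
(3,1): no bracket -> illegal
(3,2): flips 2 -> legal
(3,6): no bracket -> illegal
(4,2): flips 1 -> legal
(4,6): flips 1 -> legal
(5,0): no bracket -> illegal
(5,1): no bracket -> illegal
(5,2): no bracket -> illegal
(5,4): no bracket -> illegal
(5,5): flips 1 -> legal
(5,6): no bracket -> illegal
(6,0): no bracket -> illegal
(6,4): no bracket -> illegal
(7,0): no bracket -> illegal
(7,1): flips 1 -> legal
(7,2): no bracket -> illegal
(7,3): flips 1 -> legal
(7,4): no bracket -> illegal
W mobility = 9

Answer: B=5 W=9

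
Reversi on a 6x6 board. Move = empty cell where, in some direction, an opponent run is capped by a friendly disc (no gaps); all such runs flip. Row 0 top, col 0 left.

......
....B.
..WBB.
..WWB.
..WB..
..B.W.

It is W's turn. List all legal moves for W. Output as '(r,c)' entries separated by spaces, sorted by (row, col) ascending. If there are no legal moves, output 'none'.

Answer: (0,5) (1,3) (1,5) (2,5) (3,5) (4,4) (5,3)

Derivation:
(0,3): no bracket -> illegal
(0,4): no bracket -> illegal
(0,5): flips 2 -> legal
(1,2): no bracket -> illegal
(1,3): flips 1 -> legal
(1,5): flips 1 -> legal
(2,5): flips 2 -> legal
(3,5): flips 1 -> legal
(4,1): no bracket -> illegal
(4,4): flips 1 -> legal
(4,5): no bracket -> illegal
(5,1): no bracket -> illegal
(5,3): flips 1 -> legal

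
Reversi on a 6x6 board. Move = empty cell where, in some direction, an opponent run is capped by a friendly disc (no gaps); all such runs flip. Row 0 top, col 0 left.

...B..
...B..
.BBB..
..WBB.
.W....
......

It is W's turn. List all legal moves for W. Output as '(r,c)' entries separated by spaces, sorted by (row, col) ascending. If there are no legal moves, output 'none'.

(0,2): no bracket -> illegal
(0,4): no bracket -> illegal
(1,0): flips 1 -> legal
(1,1): no bracket -> illegal
(1,2): flips 1 -> legal
(1,4): flips 1 -> legal
(2,0): no bracket -> illegal
(2,4): no bracket -> illegal
(2,5): no bracket -> illegal
(3,0): no bracket -> illegal
(3,1): no bracket -> illegal
(3,5): flips 2 -> legal
(4,2): no bracket -> illegal
(4,3): no bracket -> illegal
(4,4): no bracket -> illegal
(4,5): no bracket -> illegal

Answer: (1,0) (1,2) (1,4) (3,5)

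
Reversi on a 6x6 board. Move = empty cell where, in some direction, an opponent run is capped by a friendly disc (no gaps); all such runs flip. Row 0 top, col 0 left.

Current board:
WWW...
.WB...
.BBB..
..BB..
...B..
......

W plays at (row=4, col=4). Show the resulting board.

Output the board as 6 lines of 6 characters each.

Answer: WWW...
.WB...
.BWB..
..BW..
...BW.
......

Derivation:
Place W at (4,4); scan 8 dirs for brackets.
Dir NW: opp run (3,3) (2,2) capped by W -> flip
Dir N: first cell '.' (not opp) -> no flip
Dir NE: first cell '.' (not opp) -> no flip
Dir W: opp run (4,3), next='.' -> no flip
Dir E: first cell '.' (not opp) -> no flip
Dir SW: first cell '.' (not opp) -> no flip
Dir S: first cell '.' (not opp) -> no flip
Dir SE: first cell '.' (not opp) -> no flip
All flips: (2,2) (3,3)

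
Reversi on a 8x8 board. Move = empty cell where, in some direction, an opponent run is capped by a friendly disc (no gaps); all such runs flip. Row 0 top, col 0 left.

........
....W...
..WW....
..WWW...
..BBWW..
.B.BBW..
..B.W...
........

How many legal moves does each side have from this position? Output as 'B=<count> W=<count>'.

Answer: B=11 W=7

Derivation:
-- B to move --
(0,3): no bracket -> illegal
(0,4): no bracket -> illegal
(0,5): no bracket -> illegal
(1,1): no bracket -> illegal
(1,2): flips 2 -> legal
(1,3): flips 2 -> legal
(1,5): no bracket -> illegal
(2,1): flips 1 -> legal
(2,4): flips 3 -> legal
(2,5): flips 1 -> legal
(3,1): no bracket -> illegal
(3,5): flips 1 -> legal
(3,6): flips 1 -> legal
(4,1): no bracket -> illegal
(4,6): flips 2 -> legal
(5,6): flips 1 -> legal
(6,3): no bracket -> illegal
(6,5): no bracket -> illegal
(6,6): no bracket -> illegal
(7,3): no bracket -> illegal
(7,4): flips 1 -> legal
(7,5): flips 1 -> legal
B mobility = 11
-- W to move --
(3,1): flips 2 -> legal
(4,0): no bracket -> illegal
(4,1): flips 2 -> legal
(5,0): no bracket -> illegal
(5,2): flips 4 -> legal
(6,0): flips 2 -> legal
(6,1): no bracket -> illegal
(6,3): flips 3 -> legal
(6,5): flips 2 -> legal
(7,1): flips 2 -> legal
(7,2): no bracket -> illegal
(7,3): no bracket -> illegal
W mobility = 7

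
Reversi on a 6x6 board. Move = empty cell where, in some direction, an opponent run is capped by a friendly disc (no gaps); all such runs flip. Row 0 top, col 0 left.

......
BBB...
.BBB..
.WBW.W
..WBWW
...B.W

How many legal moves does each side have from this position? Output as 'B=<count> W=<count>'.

-- B to move --
(2,0): flips 2 -> legal
(2,4): no bracket -> illegal
(2,5): no bracket -> illegal
(3,0): flips 1 -> legal
(3,4): flips 1 -> legal
(4,0): flips 1 -> legal
(4,1): flips 2 -> legal
(5,1): no bracket -> illegal
(5,2): flips 1 -> legal
(5,4): no bracket -> illegal
B mobility = 6
-- W to move --
(0,0): flips 2 -> legal
(0,1): flips 2 -> legal
(0,2): flips 3 -> legal
(0,3): no bracket -> illegal
(1,3): flips 2 -> legal
(1,4): no bracket -> illegal
(2,0): no bracket -> illegal
(2,4): no bracket -> illegal
(3,0): no bracket -> illegal
(3,4): no bracket -> illegal
(4,1): no bracket -> illegal
(5,2): no bracket -> illegal
(5,4): no bracket -> illegal
W mobility = 4

Answer: B=6 W=4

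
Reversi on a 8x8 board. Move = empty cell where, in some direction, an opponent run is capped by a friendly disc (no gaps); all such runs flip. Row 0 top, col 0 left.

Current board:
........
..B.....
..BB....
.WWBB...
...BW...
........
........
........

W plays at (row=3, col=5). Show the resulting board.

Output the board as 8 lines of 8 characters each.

Answer: ........
..B.....
..BB....
.WWWWW..
...BW...
........
........
........

Derivation:
Place W at (3,5); scan 8 dirs for brackets.
Dir NW: first cell '.' (not opp) -> no flip
Dir N: first cell '.' (not opp) -> no flip
Dir NE: first cell '.' (not opp) -> no flip
Dir W: opp run (3,4) (3,3) capped by W -> flip
Dir E: first cell '.' (not opp) -> no flip
Dir SW: first cell 'W' (not opp) -> no flip
Dir S: first cell '.' (not opp) -> no flip
Dir SE: first cell '.' (not opp) -> no flip
All flips: (3,3) (3,4)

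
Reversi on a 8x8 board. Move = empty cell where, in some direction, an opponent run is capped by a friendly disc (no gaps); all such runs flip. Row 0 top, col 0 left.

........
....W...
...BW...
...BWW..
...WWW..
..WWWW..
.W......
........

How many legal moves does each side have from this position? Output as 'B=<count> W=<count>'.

Answer: B=7 W=5

Derivation:
-- B to move --
(0,3): no bracket -> illegal
(0,4): no bracket -> illegal
(0,5): flips 1 -> legal
(1,3): no bracket -> illegal
(1,5): flips 1 -> legal
(2,5): flips 1 -> legal
(2,6): no bracket -> illegal
(3,2): no bracket -> illegal
(3,6): flips 2 -> legal
(4,1): no bracket -> illegal
(4,2): no bracket -> illegal
(4,6): no bracket -> illegal
(5,0): no bracket -> illegal
(5,1): no bracket -> illegal
(5,6): flips 2 -> legal
(6,0): no bracket -> illegal
(6,2): no bracket -> illegal
(6,3): flips 2 -> legal
(6,4): no bracket -> illegal
(6,5): no bracket -> illegal
(6,6): flips 2 -> legal
(7,0): no bracket -> illegal
(7,1): no bracket -> illegal
(7,2): no bracket -> illegal
B mobility = 7
-- W to move --
(1,2): flips 1 -> legal
(1,3): flips 2 -> legal
(2,2): flips 2 -> legal
(3,2): flips 2 -> legal
(4,2): flips 1 -> legal
W mobility = 5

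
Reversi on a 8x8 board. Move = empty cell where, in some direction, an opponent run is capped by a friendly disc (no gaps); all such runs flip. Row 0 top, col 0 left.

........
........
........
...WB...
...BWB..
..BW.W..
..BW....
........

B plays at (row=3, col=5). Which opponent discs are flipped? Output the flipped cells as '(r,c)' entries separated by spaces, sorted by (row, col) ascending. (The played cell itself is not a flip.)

Answer: (4,4) (5,3)

Derivation:
Dir NW: first cell '.' (not opp) -> no flip
Dir N: first cell '.' (not opp) -> no flip
Dir NE: first cell '.' (not opp) -> no flip
Dir W: first cell 'B' (not opp) -> no flip
Dir E: first cell '.' (not opp) -> no flip
Dir SW: opp run (4,4) (5,3) capped by B -> flip
Dir S: first cell 'B' (not opp) -> no flip
Dir SE: first cell '.' (not opp) -> no flip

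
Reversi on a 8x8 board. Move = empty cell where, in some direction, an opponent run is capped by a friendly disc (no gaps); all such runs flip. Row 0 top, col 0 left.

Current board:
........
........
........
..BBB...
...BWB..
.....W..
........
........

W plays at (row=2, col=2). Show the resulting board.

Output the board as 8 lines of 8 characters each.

Place W at (2,2); scan 8 dirs for brackets.
Dir NW: first cell '.' (not opp) -> no flip
Dir N: first cell '.' (not opp) -> no flip
Dir NE: first cell '.' (not opp) -> no flip
Dir W: first cell '.' (not opp) -> no flip
Dir E: first cell '.' (not opp) -> no flip
Dir SW: first cell '.' (not opp) -> no flip
Dir S: opp run (3,2), next='.' -> no flip
Dir SE: opp run (3,3) capped by W -> flip
All flips: (3,3)

Answer: ........
........
..W.....
..BWB...
...BWB..
.....W..
........
........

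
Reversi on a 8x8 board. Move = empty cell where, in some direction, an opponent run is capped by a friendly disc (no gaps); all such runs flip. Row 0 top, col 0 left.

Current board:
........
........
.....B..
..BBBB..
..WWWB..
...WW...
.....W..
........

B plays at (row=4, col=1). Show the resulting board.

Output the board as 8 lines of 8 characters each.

Answer: ........
........
.....B..
..BBBB..
.BBBBB..
...WW...
.....W..
........

Derivation:
Place B at (4,1); scan 8 dirs for brackets.
Dir NW: first cell '.' (not opp) -> no flip
Dir N: first cell '.' (not opp) -> no flip
Dir NE: first cell 'B' (not opp) -> no flip
Dir W: first cell '.' (not opp) -> no flip
Dir E: opp run (4,2) (4,3) (4,4) capped by B -> flip
Dir SW: first cell '.' (not opp) -> no flip
Dir S: first cell '.' (not opp) -> no flip
Dir SE: first cell '.' (not opp) -> no flip
All flips: (4,2) (4,3) (4,4)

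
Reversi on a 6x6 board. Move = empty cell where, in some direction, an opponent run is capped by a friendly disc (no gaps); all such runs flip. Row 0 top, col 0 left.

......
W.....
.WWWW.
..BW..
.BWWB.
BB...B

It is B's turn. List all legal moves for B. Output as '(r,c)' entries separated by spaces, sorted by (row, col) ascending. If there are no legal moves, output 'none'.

Answer: (1,1) (1,2) (1,4) (1,5) (3,4) (5,2) (5,4)

Derivation:
(0,0): no bracket -> illegal
(0,1): no bracket -> illegal
(1,1): flips 2 -> legal
(1,2): flips 1 -> legal
(1,3): no bracket -> illegal
(1,4): flips 1 -> legal
(1,5): flips 3 -> legal
(2,0): no bracket -> illegal
(2,5): no bracket -> illegal
(3,0): no bracket -> illegal
(3,1): no bracket -> illegal
(3,4): flips 1 -> legal
(3,5): no bracket -> illegal
(5,2): flips 1 -> legal
(5,3): no bracket -> illegal
(5,4): flips 1 -> legal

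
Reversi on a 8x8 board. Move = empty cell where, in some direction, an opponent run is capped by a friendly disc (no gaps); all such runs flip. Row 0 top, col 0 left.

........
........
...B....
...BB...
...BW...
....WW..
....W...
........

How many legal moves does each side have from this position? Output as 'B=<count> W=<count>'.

-- B to move --
(3,5): no bracket -> illegal
(4,5): flips 1 -> legal
(4,6): no bracket -> illegal
(5,3): no bracket -> illegal
(5,6): no bracket -> illegal
(6,3): no bracket -> illegal
(6,5): flips 1 -> legal
(6,6): flips 2 -> legal
(7,3): no bracket -> illegal
(7,4): flips 3 -> legal
(7,5): no bracket -> illegal
B mobility = 4
-- W to move --
(1,2): no bracket -> illegal
(1,3): no bracket -> illegal
(1,4): no bracket -> illegal
(2,2): flips 1 -> legal
(2,4): flips 1 -> legal
(2,5): no bracket -> illegal
(3,2): flips 1 -> legal
(3,5): no bracket -> illegal
(4,2): flips 1 -> legal
(4,5): no bracket -> illegal
(5,2): no bracket -> illegal
(5,3): no bracket -> illegal
W mobility = 4

Answer: B=4 W=4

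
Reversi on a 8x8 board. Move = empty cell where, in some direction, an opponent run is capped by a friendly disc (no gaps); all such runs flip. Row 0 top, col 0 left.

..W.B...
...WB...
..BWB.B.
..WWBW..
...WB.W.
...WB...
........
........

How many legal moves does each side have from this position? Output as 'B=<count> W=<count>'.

-- B to move --
(0,1): no bracket -> illegal
(0,3): no bracket -> illegal
(1,1): no bracket -> illegal
(1,2): flips 2 -> legal
(2,1): flips 2 -> legal
(2,5): no bracket -> illegal
(3,1): flips 2 -> legal
(3,6): flips 1 -> legal
(3,7): no bracket -> illegal
(4,1): flips 2 -> legal
(4,2): flips 3 -> legal
(4,5): no bracket -> illegal
(4,7): no bracket -> illegal
(5,2): flips 2 -> legal
(5,5): no bracket -> illegal
(5,6): no bracket -> illegal
(5,7): flips 2 -> legal
(6,2): flips 1 -> legal
(6,3): no bracket -> illegal
(6,4): no bracket -> illegal
B mobility = 9
-- W to move --
(0,3): no bracket -> illegal
(0,5): flips 1 -> legal
(1,1): flips 1 -> legal
(1,2): flips 1 -> legal
(1,5): flips 2 -> legal
(1,6): no bracket -> illegal
(1,7): flips 1 -> legal
(2,1): flips 1 -> legal
(2,5): flips 2 -> legal
(2,7): no bracket -> illegal
(3,1): flips 1 -> legal
(3,6): no bracket -> illegal
(3,7): no bracket -> illegal
(4,5): flips 2 -> legal
(5,5): flips 2 -> legal
(6,3): no bracket -> illegal
(6,4): no bracket -> illegal
(6,5): flips 1 -> legal
W mobility = 11

Answer: B=9 W=11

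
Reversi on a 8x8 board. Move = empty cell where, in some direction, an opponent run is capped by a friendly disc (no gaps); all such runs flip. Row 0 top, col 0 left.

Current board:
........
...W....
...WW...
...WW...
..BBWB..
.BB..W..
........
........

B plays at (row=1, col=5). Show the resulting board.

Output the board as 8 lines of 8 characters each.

Place B at (1,5); scan 8 dirs for brackets.
Dir NW: first cell '.' (not opp) -> no flip
Dir N: first cell '.' (not opp) -> no flip
Dir NE: first cell '.' (not opp) -> no flip
Dir W: first cell '.' (not opp) -> no flip
Dir E: first cell '.' (not opp) -> no flip
Dir SW: opp run (2,4) (3,3) capped by B -> flip
Dir S: first cell '.' (not opp) -> no flip
Dir SE: first cell '.' (not opp) -> no flip
All flips: (2,4) (3,3)

Answer: ........
...W.B..
...WB...
...BW...
..BBWB..
.BB..W..
........
........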